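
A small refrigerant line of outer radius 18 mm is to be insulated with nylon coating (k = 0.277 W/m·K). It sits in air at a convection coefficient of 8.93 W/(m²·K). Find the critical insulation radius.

r_cr ≈ 31 mm

For a cylinder r_cr = k/h = 0.277/8.93
r_cr = 31 mm; since the bare radius (18 mm) is below r_cr, adding a thin layer of insulation will *increase* heat loss.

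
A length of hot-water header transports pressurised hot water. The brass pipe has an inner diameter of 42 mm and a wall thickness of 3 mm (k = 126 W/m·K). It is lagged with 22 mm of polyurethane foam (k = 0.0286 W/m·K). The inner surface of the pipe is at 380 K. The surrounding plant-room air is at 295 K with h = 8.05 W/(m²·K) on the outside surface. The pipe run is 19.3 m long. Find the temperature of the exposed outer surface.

Radial resistances (cylindrical: R_cond = ln(r_o/r_i)/(2πkL), R_conv = 1/(h·2πrL)):
R_brass pipe wall = ln(24/21)/(2π×126×19.3) = 8.739×10^-6 K/W
R_polyurethane foam = ln(46/24)/(2π×0.0286×19.3) = 0.1876 K/W
R_outer film = 1/(h_o·2πr_oL) = 1/(8.05×2π×0.046×19.3) = 0.02227 K/W
R_total = 0.2099 K/W
Q = ΔT/R_total = 85/0.2099
Q = 405 W
T_interface = T_inner − Q·ΣR(inner→interface) = 380 − 405×0.1876

T ≈ 304 K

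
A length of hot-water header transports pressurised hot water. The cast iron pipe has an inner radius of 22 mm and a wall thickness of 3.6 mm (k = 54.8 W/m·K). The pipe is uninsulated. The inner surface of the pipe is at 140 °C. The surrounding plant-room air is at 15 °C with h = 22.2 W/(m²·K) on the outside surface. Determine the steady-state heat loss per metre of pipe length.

q′ ≈ 446 W/m

Cylindrical conduction, so R = ln(r₂/r₁)/(2πkL) per layer, in series:
R_cast iron pipe wall = ln(25.6/22)/(2π×54.8×1) = 4.401×10^-4 K/W
R_outer film = 1/(h_o·2πr_oL) = 1/(22.2×2π×0.0256×1) = 0.28 K/W
R_total = 0.2805 K/W
Q = ΔT/R_total = 125/0.2805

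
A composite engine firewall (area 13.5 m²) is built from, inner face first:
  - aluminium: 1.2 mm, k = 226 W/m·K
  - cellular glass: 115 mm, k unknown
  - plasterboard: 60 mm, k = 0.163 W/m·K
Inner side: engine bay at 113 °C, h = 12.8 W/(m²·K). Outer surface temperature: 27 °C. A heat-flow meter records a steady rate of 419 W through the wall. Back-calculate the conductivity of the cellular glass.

k ≈ 0.0495 W/(m·K)

Model the wall as resistances in series:
R_inner film = 1/(h_i·A) = 1/(12.8×13.5) = 0.005787 K/W
R_aluminium = L/(kA) = 0.0012/(226×13.5) = 3.933×10^-7 K/W
R_plasterboard = L/(kA) = 0.06/(0.163×13.5) = 0.02727 K/W
Sum of known resistances R_other = 0.03305 K/W
Total R = ΔT/Q = 86/419 = 0.2053 K/W
R_cellular glass = R_total − R_other = 0.1722 K/W
k = L/(R·A) = 0.115/(0.1722×13.5)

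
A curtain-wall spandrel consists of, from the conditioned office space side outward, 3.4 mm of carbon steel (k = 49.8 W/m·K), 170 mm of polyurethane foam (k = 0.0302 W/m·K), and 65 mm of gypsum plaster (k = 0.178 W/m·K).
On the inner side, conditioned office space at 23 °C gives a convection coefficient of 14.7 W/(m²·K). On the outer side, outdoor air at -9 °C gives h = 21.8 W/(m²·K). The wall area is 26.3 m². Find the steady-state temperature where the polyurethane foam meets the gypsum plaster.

T ≈ -6.85 °C

Series thermal resistances:
R_inner film = 1/(h_i·A) = 1/(14.7×26.3) = 0.002587 K/W
R_carbon steel = L/(kA) = 0.0034/(49.8×26.3) = 2.596×10^-6 K/W
R_polyurethane foam = L/(kA) = 0.17/(0.0302×26.3) = 0.214 K/W
R_gypsum plaster = L/(kA) = 0.065/(0.178×26.3) = 0.01388 K/W
R_outer film = 1/(h_o·A) = 1/(21.8×26.3) = 0.001744 K/W
R_total = 0.2323 K/W;  Q = ΔT/R_total = 32/0.2323 = 137.8 W
T_interface = T_inner − Q·ΣR(inner→interface) = 23 − 138×0.2166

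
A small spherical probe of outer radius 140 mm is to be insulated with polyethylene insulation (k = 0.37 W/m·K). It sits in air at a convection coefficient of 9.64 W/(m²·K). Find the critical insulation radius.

For a sphere r_cr = 2k/h = 2×0.37/9.64
r_cr = 76.8 mm; since the bare radius (140 mm) is above r_cr, any added insulation will reduce heat loss.

r_cr ≈ 76.8 mm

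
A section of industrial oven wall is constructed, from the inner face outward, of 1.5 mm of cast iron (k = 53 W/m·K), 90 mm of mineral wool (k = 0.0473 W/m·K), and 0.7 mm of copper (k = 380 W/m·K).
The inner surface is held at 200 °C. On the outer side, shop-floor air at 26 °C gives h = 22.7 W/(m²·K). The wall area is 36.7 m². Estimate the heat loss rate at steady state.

Treating each layer as a thermal resistance in series:
R_cast iron = L/(kA) = 0.0015/(53×36.7) = 7.712×10^-7 K/W
R_mineral wool = L/(kA) = 0.09/(0.0473×36.7) = 0.05185 K/W
R_copper = L/(kA) = 0.0007/(380×36.7) = 5.019×10^-8 K/W
R_outer film = 1/(h_o·A) = 1/(22.7×36.7) = 0.0012 K/W
R_total = 0.05305 K/W
Q = ΔT / R_total = 174 / 0.05305

Q ≈ 3280 W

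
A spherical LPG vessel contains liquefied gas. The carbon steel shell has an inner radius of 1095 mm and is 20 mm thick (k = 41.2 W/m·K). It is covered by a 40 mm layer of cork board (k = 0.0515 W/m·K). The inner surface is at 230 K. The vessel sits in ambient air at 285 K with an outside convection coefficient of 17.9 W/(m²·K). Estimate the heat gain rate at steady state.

Radial (spherical) resistances in series:
R_carbon steel shell = (1/1.095 − 1/1.115)/(4π×41.2) = 3.164×10^-5 K/W
R_cork board = (1/1.115 − 1/1.155)/(4π×0.0515) = 0.04799 K/W
R_outer film = 1/(h·4πr_o²) = 1/(17.9×4π×1.155²) = 0.003333 K/W
R_total = 0.05136 K/W
Q = ΔT/R_total = 55/0.05136

Q ≈ 1070 W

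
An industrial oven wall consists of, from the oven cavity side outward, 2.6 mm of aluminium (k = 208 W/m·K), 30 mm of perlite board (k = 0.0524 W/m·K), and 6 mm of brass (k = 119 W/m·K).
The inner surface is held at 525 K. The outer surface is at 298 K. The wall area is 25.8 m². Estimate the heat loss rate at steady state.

Q ≈ 10200 W

Series thermal resistances:
R_aluminium = L/(kA) = 0.0026/(208×25.8) = 4.845×10^-7 K/W
R_perlite board = L/(kA) = 0.03/(0.0524×25.8) = 0.02219 K/W
R_brass = L/(kA) = 0.006/(119×25.8) = 1.954×10^-6 K/W
R_total = 0.02219 K/W
Q = ΔT / R_total = 227 / 0.02219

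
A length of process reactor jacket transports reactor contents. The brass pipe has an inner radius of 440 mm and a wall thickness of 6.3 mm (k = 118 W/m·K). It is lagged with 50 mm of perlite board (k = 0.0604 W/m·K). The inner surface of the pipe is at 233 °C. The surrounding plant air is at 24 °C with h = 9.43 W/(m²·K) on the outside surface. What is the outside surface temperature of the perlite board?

T ≈ 46.6 °C

Radial resistances (cylindrical: R_cond = ln(r_o/r_i)/(2πkL), R_conv = 1/(h·2πrL)):
R_brass pipe wall = ln(446.3/440)/(2π×118×1) = 1.917×10^-5 K/W
R_perlite board = ln(496.3/446.3)/(2π×0.0604×1) = 0.2798 K/W
R_outer film = 1/(h_o·2πr_oL) = 1/(9.43×2π×0.4963×1) = 0.03401 K/W
R_total = 0.3138 K/W
Q = ΔT/R_total = 209/0.3138
Q = 666 W/m
T_interface = T_inner − Q·ΣR(inner→interface) = 233 − 666×0.2798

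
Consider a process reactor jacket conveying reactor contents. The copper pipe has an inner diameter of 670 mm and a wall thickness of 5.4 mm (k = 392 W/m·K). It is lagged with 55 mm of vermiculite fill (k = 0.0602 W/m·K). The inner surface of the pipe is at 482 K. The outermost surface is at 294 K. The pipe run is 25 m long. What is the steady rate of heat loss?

Q ≈ 11900 W

Per-layer cylindrical resistances, series-summed:
R_copper pipe wall = ln(340.4/335)/(2π×392×25) = 2.597×10^-7 K/W
R_vermiculite fill = ln(395.4/340.4)/(2π×0.0602×25) = 0.01584 K/W
R_total = 0.01584 K/W
Q = ΔT/R_total = 188/0.01584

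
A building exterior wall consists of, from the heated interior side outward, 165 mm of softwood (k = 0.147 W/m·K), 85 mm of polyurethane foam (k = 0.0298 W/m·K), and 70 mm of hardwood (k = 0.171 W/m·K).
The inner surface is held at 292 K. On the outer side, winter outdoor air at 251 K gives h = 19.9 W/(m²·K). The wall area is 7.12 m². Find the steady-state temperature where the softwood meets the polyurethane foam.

T ≈ 282 K

Model the wall as resistances in series:
R_softwood = L/(kA) = 0.165/(0.147×7.12) = 0.1576 K/W
R_polyurethane foam = L/(kA) = 0.085/(0.0298×7.12) = 0.4006 K/W
R_hardwood = L/(kA) = 0.07/(0.171×7.12) = 0.05749 K/W
R_outer film = 1/(h_o·A) = 1/(19.9×7.12) = 0.007058 K/W
R_total = 0.6228 K/W;  Q = ΔT/R_total = 41/0.6228 = 65.83 W
T_interface = T_inner − Q·ΣR(inner→interface) = 292 − 65.8×0.1576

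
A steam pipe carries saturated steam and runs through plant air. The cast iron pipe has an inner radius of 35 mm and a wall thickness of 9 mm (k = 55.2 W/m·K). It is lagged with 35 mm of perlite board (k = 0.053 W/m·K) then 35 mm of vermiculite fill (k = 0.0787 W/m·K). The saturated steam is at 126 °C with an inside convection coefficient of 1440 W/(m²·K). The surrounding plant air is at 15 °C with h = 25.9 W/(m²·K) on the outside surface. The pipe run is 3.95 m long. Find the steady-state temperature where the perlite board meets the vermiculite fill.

T ≈ 49.5 °C

For a radial system each layer contributes R = ln(r_out/r_in)/(2πkL); films add R = 1/(hA).
R_inner film = 1/(h_i·2πr₁L) = 1/(1440×2π×0.035×3.95) = 7.995×10^-4 K/W
R_cast iron pipe wall = ln(44/35)/(2π×55.2×3.95) = 1.67×10^-4 K/W
R_perlite board = ln(79/44)/(2π×0.053×3.95) = 0.4449 K/W
R_vermiculite fill = ln(114/79)/(2π×0.0787×3.95) = 0.1878 K/W
R_outer film = 1/(h_o·2πr_oL) = 1/(25.9×2π×0.114×3.95) = 0.01365 K/W
R_total = 0.6473 K/W
Q = ΔT/R_total = 111/0.6473
Q = 171 W
T_interface = T_inner − Q·ΣR(inner→interface) = 126 − 171×0.4459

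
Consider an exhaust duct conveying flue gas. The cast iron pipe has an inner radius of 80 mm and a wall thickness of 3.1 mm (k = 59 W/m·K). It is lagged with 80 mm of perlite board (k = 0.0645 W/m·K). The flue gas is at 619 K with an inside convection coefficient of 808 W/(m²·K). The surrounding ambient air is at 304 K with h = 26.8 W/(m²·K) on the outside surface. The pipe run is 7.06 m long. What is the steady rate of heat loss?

Q ≈ 1310 W

For a radial system each layer contributes R = ln(r_out/r_in)/(2πkL); films add R = 1/(hA).
R_inner film = 1/(h_i·2πr₁L) = 1/(808×2π×0.08×7.06) = 3.487×10^-4 K/W
R_cast iron pipe wall = ln(83.1/80)/(2π×59×7.06) = 1.453×10^-5 K/W
R_perlite board = ln(163.1/83.1)/(2π×0.0645×7.06) = 0.2357 K/W
R_outer film = 1/(h_o·2πr_oL) = 1/(26.8×2π×0.1631×7.06) = 0.005157 K/W
R_total = 0.2412 K/W
Q = ΔT/R_total = 315/0.2412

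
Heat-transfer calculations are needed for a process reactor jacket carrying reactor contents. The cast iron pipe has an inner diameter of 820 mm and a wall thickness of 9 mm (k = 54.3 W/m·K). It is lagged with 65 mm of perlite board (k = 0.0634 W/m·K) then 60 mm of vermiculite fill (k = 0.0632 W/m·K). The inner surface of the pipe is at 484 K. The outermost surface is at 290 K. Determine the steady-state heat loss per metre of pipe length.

Treating each annulus and film as a series resistance:
R_cast iron pipe wall = ln(419/410)/(2π×54.3×1) = 6.364×10^-5 K/W
R_perlite board = ln(484/419)/(2π×0.0634×1) = 0.362 K/W
R_vermiculite fill = ln(544/484)/(2π×0.0632×1) = 0.2943 K/W
R_total = 0.6564 K/W
Q = ΔT/R_total = 194/0.6564

q′ ≈ 296 W/m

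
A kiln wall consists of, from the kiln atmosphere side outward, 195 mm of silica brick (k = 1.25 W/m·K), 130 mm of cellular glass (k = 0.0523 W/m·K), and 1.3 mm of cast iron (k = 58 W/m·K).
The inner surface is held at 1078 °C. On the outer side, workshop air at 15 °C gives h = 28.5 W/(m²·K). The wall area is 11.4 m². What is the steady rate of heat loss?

Series thermal resistances:
R_silica brick = L/(kA) = 0.195/(1.25×11.4) = 0.01368 K/W
R_cellular glass = L/(kA) = 0.13/(0.0523×11.4) = 0.218 K/W
R_cast iron = L/(kA) = 0.0013/(58×11.4) = 1.966×10^-6 K/W
R_outer film = 1/(h_o·A) = 1/(28.5×11.4) = 0.003078 K/W
R_total = 0.2348 K/W
Q = ΔT / R_total = 1063 / 0.2348

Q ≈ 4530 W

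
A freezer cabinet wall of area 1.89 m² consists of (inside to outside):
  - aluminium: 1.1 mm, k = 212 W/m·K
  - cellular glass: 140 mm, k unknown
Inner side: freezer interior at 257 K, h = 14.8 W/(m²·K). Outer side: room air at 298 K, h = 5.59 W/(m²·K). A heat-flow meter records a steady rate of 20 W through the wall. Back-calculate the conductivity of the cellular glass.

Thermal resistances in series:
R_inner film = 1/(h_i·A) = 1/(14.8×1.89) = 0.03575 K/W
R_aluminium = L/(kA) = 0.0011/(212×1.89) = 2.745×10^-6 K/W
R_outer film = 1/(h_o·A) = 1/(5.59×1.89) = 0.09465 K/W
Sum of known resistances R_other = 0.1304 K/W
Total R = ΔT/Q = 41/20 = 2.05 K/W
R_cellular glass = R_total − R_other = 1.92 K/W
k = L/(R·A) = 0.14/(1.92×1.89)

k ≈ 0.0386 W/(m·K)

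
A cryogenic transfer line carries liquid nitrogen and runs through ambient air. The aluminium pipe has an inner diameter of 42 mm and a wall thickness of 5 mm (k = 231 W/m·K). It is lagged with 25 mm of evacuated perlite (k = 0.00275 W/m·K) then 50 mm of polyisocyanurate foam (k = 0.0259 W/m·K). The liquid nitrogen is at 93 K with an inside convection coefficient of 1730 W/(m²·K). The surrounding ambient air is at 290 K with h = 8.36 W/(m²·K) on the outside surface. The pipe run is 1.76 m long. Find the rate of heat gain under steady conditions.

Radial resistances (cylindrical: R_cond = ln(r_o/r_i)/(2πkL), R_conv = 1/(h·2πrL)):
R_inner film = 1/(h_i·2πr₁L) = 1/(1730×2π×0.021×1.76) = 0.002489 K/W
R_aluminium pipe wall = ln(26/21)/(2π×231×1.76) = 8.361×10^-5 K/W
R_evacuated perlite = ln(51/26)/(2π×0.00275×1.76) = 22.15 K/W
R_polyisocyanurate foam = ln(101/51)/(2π×0.0259×1.76) = 2.386 K/W
R_outer film = 1/(h_o·2πr_oL) = 1/(8.36×2π×0.101×1.76) = 0.1071 K/W
R_total = 24.65 K/W
Q = ΔT/R_total = 197/24.65

Q ≈ 7.99 W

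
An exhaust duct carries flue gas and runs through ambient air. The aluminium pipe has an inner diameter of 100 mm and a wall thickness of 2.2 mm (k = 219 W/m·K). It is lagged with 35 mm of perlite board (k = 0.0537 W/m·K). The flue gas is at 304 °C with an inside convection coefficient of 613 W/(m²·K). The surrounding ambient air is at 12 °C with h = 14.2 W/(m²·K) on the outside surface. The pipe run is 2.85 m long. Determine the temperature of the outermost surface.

Cylindrical conduction, so R = ln(r₂/r₁)/(2πkL) per layer, in series:
R_inner film = 1/(h_i·2πr₁L) = 1/(613×2π×0.05×2.85) = 0.001822 K/W
R_aluminium pipe wall = ln(52.2/50)/(2π×219×2.85) = 1.098×10^-5 K/W
R_perlite board = ln(87.2/52.2)/(2π×0.0537×2.85) = 0.5336 K/W
R_outer film = 1/(h_o·2πr_oL) = 1/(14.2×2π×0.0872×2.85) = 0.0451 K/W
R_total = 0.5805 K/W
Q = ΔT/R_total = 292/0.5805
Q = 503 W
T_interface = T_inner − Q·ΣR(inner→interface) = 304 − 503×0.5354

T ≈ 34.7 °C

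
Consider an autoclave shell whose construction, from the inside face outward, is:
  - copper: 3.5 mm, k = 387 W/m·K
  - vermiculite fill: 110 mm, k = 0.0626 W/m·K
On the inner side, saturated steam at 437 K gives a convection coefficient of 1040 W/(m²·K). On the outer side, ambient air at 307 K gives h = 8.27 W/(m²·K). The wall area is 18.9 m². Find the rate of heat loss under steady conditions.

Thermal resistances in series:
R_inner film = 1/(h_i·A) = 1/(1040×18.9) = 5.088×10^-5 K/W
R_copper = L/(kA) = 0.0035/(387×18.9) = 4.785×10^-7 K/W
R_vermiculite fill = L/(kA) = 0.11/(0.0626×18.9) = 0.09297 K/W
R_outer film = 1/(h_o·A) = 1/(8.27×18.9) = 0.006398 K/W
R_total = 0.09942 K/W
Q = ΔT / R_total = 130 / 0.09942

Q ≈ 1310 W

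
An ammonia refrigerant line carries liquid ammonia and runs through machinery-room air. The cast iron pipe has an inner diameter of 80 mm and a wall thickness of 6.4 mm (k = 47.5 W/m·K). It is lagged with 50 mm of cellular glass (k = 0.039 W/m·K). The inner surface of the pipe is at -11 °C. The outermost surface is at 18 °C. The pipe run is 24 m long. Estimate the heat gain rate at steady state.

Per-layer cylindrical resistances, series-summed:
R_cast iron pipe wall = ln(46.4/40)/(2π×47.5×24) = 2.072×10^-5 K/W
R_cellular glass = ln(96.4/46.4)/(2π×0.039×24) = 0.1243 K/W
R_total = 0.1244 K/W
Q = ΔT/R_total = 29/0.1244

Q ≈ 233 W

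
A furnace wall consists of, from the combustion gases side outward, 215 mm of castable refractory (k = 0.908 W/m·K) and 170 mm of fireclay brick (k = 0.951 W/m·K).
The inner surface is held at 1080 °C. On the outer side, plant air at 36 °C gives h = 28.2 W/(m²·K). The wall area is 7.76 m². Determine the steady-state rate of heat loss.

Model the wall as resistances in series:
R_castable refractory = L/(kA) = 0.215/(0.908×7.76) = 0.03051 K/W
R_fireclay brick = L/(kA) = 0.17/(0.951×7.76) = 0.02304 K/W
R_outer film = 1/(h_o·A) = 1/(28.2×7.76) = 0.00457 K/W
R_total = 0.05812 K/W
Q = ΔT / R_total = 1044 / 0.05812

Q ≈ 18000 W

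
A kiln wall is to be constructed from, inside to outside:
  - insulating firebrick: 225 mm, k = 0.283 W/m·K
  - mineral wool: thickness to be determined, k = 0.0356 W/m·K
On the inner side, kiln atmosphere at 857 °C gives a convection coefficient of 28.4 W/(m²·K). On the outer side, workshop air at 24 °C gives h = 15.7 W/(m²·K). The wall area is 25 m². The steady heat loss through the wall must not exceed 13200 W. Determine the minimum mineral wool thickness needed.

L ≈ 24.3 mm

Treating each layer as a thermal resistance in series:
R_inner film = 1/(h_i·A) = 1/(28.4×25) = 0.001408 K/W
R_insulating firebrick = L/(kA) = 0.225/(0.283×25) = 0.0318 K/W
R_outer film = 1/(h_o·A) = 1/(15.7×25) = 0.002548 K/W
Sum of the known resistances R_other = 0.03576 K/W
Required total resistance R_tot = ΔT/Q_allow = 833/13200 = 0.06311 K/W
R_mineral wool = R_tot − R_other = 0.02735 K/W
L = R·k·A = 0.02735×0.0356×25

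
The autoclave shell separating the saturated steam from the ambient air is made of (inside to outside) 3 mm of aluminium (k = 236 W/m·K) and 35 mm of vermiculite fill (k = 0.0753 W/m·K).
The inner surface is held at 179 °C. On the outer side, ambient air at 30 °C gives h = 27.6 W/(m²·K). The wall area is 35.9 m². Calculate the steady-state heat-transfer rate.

Q ≈ 10700 W

Using the resistance-network approach (series):
R_aluminium = L/(kA) = 0.003/(236×35.9) = 3.541×10^-7 K/W
R_vermiculite fill = L/(kA) = 0.035/(0.0753×35.9) = 0.01295 K/W
R_outer film = 1/(h_o·A) = 1/(27.6×35.9) = 0.001009 K/W
R_total = 0.01396 K/W
Q = ΔT / R_total = 149 / 0.01396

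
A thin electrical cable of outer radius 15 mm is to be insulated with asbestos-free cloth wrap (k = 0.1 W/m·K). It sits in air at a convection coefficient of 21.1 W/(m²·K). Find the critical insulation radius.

For a cylinder r_cr = k/h = 0.1/21.1
r_cr = 4.74 mm; since the bare radius (15 mm) is above r_cr, any added insulation will reduce heat loss.

r_cr ≈ 4.74 mm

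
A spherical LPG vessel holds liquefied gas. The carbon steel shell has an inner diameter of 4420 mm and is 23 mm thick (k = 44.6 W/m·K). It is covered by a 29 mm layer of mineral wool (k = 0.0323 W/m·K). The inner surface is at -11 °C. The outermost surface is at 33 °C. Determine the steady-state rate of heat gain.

Radial (spherical) resistances in series:
R_carbon steel shell = (1/2.21 − 1/2.233)/(4π×44.6) = 8.316×10^-6 K/W
R_mineral wool = (1/2.233 − 1/2.262)/(4π×0.0323) = 0.01415 K/W
R_total = 0.01415 K/W
Q = ΔT/R_total = 44/0.01415

Q ≈ 3110 W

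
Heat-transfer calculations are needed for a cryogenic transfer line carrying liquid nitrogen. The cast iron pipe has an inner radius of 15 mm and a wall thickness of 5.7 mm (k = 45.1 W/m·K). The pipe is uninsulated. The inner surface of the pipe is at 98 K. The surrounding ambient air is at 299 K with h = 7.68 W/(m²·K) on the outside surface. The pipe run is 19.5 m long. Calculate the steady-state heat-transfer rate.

Q ≈ 3910 W

Radial resistances (cylindrical: R_cond = ln(r_o/r_i)/(2πkL), R_conv = 1/(h·2πrL)):
R_cast iron pipe wall = ln(20.7/15)/(2π×45.1×19.5) = 5.829×10^-5 K/W
R_outer film = 1/(h_o·2πr_oL) = 1/(7.68×2π×0.0207×19.5) = 0.05134 K/W
R_total = 0.0514 K/W
Q = ΔT/R_total = 201/0.0514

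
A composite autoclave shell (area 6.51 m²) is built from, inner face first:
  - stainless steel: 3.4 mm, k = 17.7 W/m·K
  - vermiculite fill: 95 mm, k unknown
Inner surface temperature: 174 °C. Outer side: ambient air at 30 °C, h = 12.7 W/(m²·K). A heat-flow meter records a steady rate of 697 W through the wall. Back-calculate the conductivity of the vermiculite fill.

k ≈ 0.075 W/(m·K)

Series thermal resistances:
R_stainless steel = L/(kA) = 0.0034/(17.7×6.51) = 2.951×10^-5 K/W
R_outer film = 1/(h_o·A) = 1/(12.7×6.51) = 0.0121 K/W
Sum of known resistances R_other = 0.01212 K/W
Total R = ΔT/Q = 144/697 = 0.2066 K/W
R_vermiculite fill = R_total − R_other = 0.1945 K/W
k = L/(R·A) = 0.095/(0.1945×6.51)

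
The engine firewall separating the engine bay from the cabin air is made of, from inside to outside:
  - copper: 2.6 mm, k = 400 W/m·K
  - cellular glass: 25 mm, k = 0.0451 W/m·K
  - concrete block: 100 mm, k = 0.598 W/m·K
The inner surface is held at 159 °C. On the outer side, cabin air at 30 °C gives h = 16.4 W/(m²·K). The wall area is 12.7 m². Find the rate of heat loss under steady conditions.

Thermal resistances in series:
R_copper = L/(kA) = 0.0026/(400×12.7) = 5.118×10^-7 K/W
R_cellular glass = L/(kA) = 0.025/(0.0451×12.7) = 0.04365 K/W
R_concrete block = L/(kA) = 0.1/(0.598×12.7) = 0.01317 K/W
R_outer film = 1/(h_o·A) = 1/(16.4×12.7) = 0.004801 K/W
R_total = 0.06162 K/W
Q = ΔT / R_total = 129 / 0.06162

Q ≈ 2090 W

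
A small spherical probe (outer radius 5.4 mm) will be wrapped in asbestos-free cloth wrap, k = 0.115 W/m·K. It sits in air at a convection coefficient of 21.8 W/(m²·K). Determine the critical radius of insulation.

For a sphere r_cr = 2k/h = 2×0.115/21.8
r_cr = 10.6 mm; since the bare radius (5.4 mm) is below r_cr, adding a thin layer of insulation will *increase* heat loss.

r_cr ≈ 10.6 mm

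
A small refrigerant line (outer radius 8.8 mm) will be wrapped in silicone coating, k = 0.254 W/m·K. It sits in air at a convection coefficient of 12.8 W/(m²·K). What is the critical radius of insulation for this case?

For a cylinder r_cr = k/h = 0.254/12.8
r_cr = 19.8 mm; since the bare radius (8.8 mm) is below r_cr, adding a thin layer of insulation will *increase* heat loss.

r_cr ≈ 19.8 mm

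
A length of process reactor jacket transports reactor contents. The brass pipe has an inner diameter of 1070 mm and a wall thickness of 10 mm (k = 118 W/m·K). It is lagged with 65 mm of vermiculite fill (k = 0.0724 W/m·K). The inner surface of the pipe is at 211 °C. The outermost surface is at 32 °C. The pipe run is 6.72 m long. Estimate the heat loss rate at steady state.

Q ≈ 4860 W

Per-layer cylindrical resistances, series-summed:
R_brass pipe wall = ln(545/535)/(2π×118×6.72) = 3.717×10^-6 K/W
R_vermiculite fill = ln(610/545)/(2π×0.0724×6.72) = 0.03686 K/W
R_total = 0.03686 K/W
Q = ΔT/R_total = 179/0.03686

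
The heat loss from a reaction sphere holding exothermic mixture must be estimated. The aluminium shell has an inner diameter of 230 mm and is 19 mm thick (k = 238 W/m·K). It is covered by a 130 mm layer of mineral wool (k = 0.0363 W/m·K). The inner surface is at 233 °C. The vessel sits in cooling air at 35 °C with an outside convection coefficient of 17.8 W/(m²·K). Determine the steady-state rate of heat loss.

Each spherical layer contributes R = (1/r_i − 1/r_o)/(4πk):
R_aluminium shell = (1/0.115 − 1/0.134)/(4π×238) = 4.123×10^-4 K/W
R_mineral wool = (1/0.134 − 1/0.264)/(4π×0.0363) = 8.056 K/W
R_outer film = 1/(h·4πr_o²) = 1/(17.8×4π×0.264²) = 0.06414 K/W
R_total = 8.121 K/W
Q = ΔT/R_total = 198/8.121

Q ≈ 24.4 W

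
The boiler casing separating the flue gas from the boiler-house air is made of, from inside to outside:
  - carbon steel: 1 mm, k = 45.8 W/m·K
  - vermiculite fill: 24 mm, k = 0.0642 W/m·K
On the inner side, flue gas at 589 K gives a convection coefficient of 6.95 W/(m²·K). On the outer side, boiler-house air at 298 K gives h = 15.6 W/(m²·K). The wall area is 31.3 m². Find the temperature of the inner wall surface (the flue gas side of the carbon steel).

Series thermal resistances:
R_inner film = 1/(h_i·A) = 1/(6.95×31.3) = 0.004597 K/W
R_carbon steel = L/(kA) = 0.001/(45.8×31.3) = 6.976×10^-7 K/W
R_vermiculite fill = L/(kA) = 0.024/(0.0642×31.3) = 0.01194 K/W
R_outer film = 1/(h_o·A) = 1/(15.6×31.3) = 0.002048 K/W
R_total = 0.01859 K/W;  Q = ΔT/R_total = 291/0.01859 = 15650 W
T_interface = T_inner − Q·ΣR(inner→interface) = 589 − 15700×0.004597

T ≈ 517 K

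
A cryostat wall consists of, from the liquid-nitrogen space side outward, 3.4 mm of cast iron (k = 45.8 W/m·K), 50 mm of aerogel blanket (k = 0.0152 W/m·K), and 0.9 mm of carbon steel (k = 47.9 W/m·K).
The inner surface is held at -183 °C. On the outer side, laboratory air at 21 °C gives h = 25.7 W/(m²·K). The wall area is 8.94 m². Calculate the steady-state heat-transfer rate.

Q ≈ 548 W

Model the wall as resistances in series:
R_cast iron = L/(kA) = 0.0034/(45.8×8.94) = 8.304×10^-6 K/W
R_aerogel blanket = L/(kA) = 0.05/(0.0152×8.94) = 0.368 K/W
R_carbon steel = L/(kA) = 0.0009/(47.9×8.94) = 2.102×10^-6 K/W
R_outer film = 1/(h_o·A) = 1/(25.7×8.94) = 0.004352 K/W
R_total = 0.3723 K/W
Q = ΔT / R_total = 204 / 0.3723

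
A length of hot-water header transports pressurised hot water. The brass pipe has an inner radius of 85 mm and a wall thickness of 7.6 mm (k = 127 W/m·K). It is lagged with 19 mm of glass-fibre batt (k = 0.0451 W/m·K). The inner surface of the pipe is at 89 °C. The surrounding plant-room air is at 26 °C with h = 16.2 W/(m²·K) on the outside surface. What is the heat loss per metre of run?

q′ ≈ 84.4 W/m

Cylindrical conduction, so R = ln(r₂/r₁)/(2πkL) per layer, in series:
R_brass pipe wall = ln(92.6/85)/(2π×127×1) = 1.073×10^-4 K/W
R_glass-fibre batt = ln(111.6/92.6)/(2π×0.0451×1) = 0.6586 K/W
R_outer film = 1/(h_o·2πr_oL) = 1/(16.2×2π×0.1116×1) = 0.08803 K/W
R_total = 0.7468 K/W
Q = ΔT/R_total = 63/0.7468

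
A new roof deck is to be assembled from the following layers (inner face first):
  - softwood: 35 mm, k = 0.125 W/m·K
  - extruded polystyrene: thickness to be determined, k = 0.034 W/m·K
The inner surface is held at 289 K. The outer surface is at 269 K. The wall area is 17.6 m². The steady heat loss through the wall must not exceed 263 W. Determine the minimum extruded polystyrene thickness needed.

Treating each layer as a thermal resistance in series:
R_softwood = L/(kA) = 0.035/(0.125×17.6) = 0.01591 K/W
Sum of the known resistances R_other = 0.01591 K/W
Required total resistance R_tot = ΔT/Q_allow = 20/263 = 0.07605 K/W
R_extruded polystyrene = R_tot − R_other = 0.06014 K/W
L = R·k·A = 0.06014×0.034×17.6

L ≈ 36 mm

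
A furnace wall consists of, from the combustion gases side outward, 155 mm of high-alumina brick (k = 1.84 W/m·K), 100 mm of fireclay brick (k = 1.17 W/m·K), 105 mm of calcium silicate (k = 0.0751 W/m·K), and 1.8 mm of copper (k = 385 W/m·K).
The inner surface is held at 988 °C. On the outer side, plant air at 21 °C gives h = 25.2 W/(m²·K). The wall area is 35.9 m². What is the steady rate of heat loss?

Using the resistance-network approach (series):
R_high-alumina brick = L/(kA) = 0.155/(1.84×35.9) = 0.002346 K/W
R_fireclay brick = L/(kA) = 0.1/(1.17×35.9) = 0.002381 K/W
R_calcium silicate = L/(kA) = 0.105/(0.0751×35.9) = 0.03895 K/W
R_copper = L/(kA) = 0.0018/(385×35.9) = 1.302×10^-7 K/W
R_outer film = 1/(h_o·A) = 1/(25.2×35.9) = 0.001105 K/W
R_total = 0.04478 K/W
Q = ΔT / R_total = 967 / 0.04478

Q ≈ 21600 W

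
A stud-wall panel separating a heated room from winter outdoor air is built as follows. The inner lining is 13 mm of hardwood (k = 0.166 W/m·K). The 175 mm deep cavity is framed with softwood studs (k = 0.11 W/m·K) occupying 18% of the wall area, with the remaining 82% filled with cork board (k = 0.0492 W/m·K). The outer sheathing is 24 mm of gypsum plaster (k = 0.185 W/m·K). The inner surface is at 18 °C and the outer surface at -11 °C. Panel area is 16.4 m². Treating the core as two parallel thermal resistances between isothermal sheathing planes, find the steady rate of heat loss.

Q ≈ 153 W

Sheathing layers in series; stud and cavity paths in parallel between them.
R_inner = 0.013/(0.166×16.4) = 0.004775 K/W
R_stud  = 0.175/(0.11×0.18×16.4) = 0.5389 K/W
R_cav   = 0.175/(0.0492×0.82×16.4) = 0.2645 K/W
1/R_core = 1/R_stud + 1/R_cav → R_core = 0.1774 K/W
R_outer = 0.024/(0.185×16.4) = 0.00791 K/W
R_total = 0.1901 K/W
Q = ΔT/R_total = 29/0.1901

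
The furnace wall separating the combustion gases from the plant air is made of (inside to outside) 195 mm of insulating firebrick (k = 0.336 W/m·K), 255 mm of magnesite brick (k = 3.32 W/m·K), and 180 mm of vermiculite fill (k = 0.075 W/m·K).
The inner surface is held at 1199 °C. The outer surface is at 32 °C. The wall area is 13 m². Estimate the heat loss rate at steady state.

Q ≈ 4960 W

Thermal resistances in series:
R_insulating firebrick = L/(kA) = 0.195/(0.336×13) = 0.04464 K/W
R_magnesite brick = L/(kA) = 0.255/(3.32×13) = 0.005908 K/W
R_vermiculite fill = L/(kA) = 0.18/(0.075×13) = 0.1846 K/W
R_total = 0.2352 K/W
Q = ΔT / R_total = 1167 / 0.2352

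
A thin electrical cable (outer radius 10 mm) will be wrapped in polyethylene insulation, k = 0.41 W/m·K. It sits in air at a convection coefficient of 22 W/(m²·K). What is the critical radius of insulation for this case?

r_cr ≈ 18.6 mm

For a cylinder r_cr = k/h = 0.41/22
r_cr = 18.6 mm; since the bare radius (10 mm) is below r_cr, adding a thin layer of insulation will *increase* heat loss.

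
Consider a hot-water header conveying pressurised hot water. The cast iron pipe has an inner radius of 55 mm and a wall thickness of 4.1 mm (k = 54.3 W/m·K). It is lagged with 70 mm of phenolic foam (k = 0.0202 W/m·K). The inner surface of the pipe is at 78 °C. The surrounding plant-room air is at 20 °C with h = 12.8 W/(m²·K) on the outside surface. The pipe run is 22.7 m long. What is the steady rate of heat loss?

Q ≈ 211 W

Per-layer cylindrical resistances, series-summed:
R_cast iron pipe wall = ln(59.1/55)/(2π×54.3×22.7) = 9.283×10^-6 K/W
R_phenolic foam = ln(129.1/59.1)/(2π×0.0202×22.7) = 0.2712 K/W
R_outer film = 1/(h_o·2πr_oL) = 1/(12.8×2π×0.1291×22.7) = 0.004243 K/W
R_total = 0.2755 K/W
Q = ΔT/R_total = 58/0.2755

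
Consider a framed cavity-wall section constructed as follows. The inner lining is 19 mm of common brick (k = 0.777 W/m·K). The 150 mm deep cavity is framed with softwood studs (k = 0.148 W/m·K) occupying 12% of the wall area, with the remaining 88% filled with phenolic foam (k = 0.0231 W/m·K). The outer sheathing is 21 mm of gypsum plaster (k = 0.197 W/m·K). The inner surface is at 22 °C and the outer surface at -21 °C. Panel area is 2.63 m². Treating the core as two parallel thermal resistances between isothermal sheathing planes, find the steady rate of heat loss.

Sheathing layers in series; stud and cavity paths in parallel between them.
R_inner = 0.019/(0.777×2.63) = 0.009298 K/W
R_stud  = 0.15/(0.148×0.12×2.63) = 3.211 K/W
R_cav   = 0.15/(0.0231×0.88×2.63) = 2.806 K/W
1/R_core = 1/R_stud + 1/R_cav → R_core = 1.497 K/W
R_outer = 0.021/(0.197×2.63) = 0.04053 K/W
R_total = 1.547 K/W
Q = ΔT/R_total = 43/1.547

Q ≈ 27.8 W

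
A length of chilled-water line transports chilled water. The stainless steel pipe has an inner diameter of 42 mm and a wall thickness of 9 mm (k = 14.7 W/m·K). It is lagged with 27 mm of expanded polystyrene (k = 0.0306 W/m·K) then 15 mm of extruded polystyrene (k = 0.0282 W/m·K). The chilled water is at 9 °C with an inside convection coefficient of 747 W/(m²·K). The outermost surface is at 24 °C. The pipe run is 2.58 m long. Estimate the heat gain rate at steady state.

Q ≈ 8.29 W

Radial resistances (cylindrical: R_cond = ln(r_o/r_i)/(2πkL), R_conv = 1/(h·2πrL)):
R_inner film = 1/(h_i·2πr₁L) = 1/(747×2π×0.021×2.58) = 0.003932 K/W
R_stainless steel pipe wall = ln(30/21)/(2π×14.7×2.58) = 0.001497 K/W
R_expanded polystyrene = ln(57/30)/(2π×0.0306×2.58) = 1.294 K/W
R_extruded polystyrene = ln(72/57)/(2π×0.0282×2.58) = 0.511 K/W
R_total = 1.81 K/W
Q = ΔT/R_total = 15/1.81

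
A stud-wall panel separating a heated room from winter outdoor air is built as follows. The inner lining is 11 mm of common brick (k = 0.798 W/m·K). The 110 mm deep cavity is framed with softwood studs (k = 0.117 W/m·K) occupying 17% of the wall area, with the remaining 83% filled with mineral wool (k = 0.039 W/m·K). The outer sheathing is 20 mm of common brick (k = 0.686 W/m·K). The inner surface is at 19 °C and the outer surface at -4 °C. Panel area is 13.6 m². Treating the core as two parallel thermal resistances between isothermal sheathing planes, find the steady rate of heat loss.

Q ≈ 146 W

Sheathing layers in series; stud and cavity paths in parallel between them.
R_inner = 0.011/(0.798×13.6) = 0.001014 K/W
R_stud  = 0.11/(0.117×0.17×13.6) = 0.4066 K/W
R_cav   = 0.11/(0.039×0.83×13.6) = 0.2499 K/W
1/R_core = 1/R_stud + 1/R_cav → R_core = 0.1548 K/W
R_outer = 0.02/(0.686×13.6) = 0.002144 K/W
R_total = 0.1579 K/W
Q = ΔT/R_total = 23/0.1579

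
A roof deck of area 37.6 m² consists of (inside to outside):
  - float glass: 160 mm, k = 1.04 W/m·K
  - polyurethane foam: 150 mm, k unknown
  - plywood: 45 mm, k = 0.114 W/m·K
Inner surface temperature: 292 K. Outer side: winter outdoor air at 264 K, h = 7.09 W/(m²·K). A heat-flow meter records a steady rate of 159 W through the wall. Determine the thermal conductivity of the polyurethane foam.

Model the wall as resistances in series:
R_float glass = L/(kA) = 0.16/(1.04×37.6) = 0.004092 K/W
R_plywood = L/(kA) = 0.045/(0.114×37.6) = 0.0105 K/W
R_outer film = 1/(h_o·A) = 1/(7.09×37.6) = 0.003751 K/W
Sum of known resistances R_other = 0.01834 K/W
Total R = ΔT/Q = 28/159 = 0.1761 K/W
R_polyurethane foam = R_total − R_other = 0.1578 K/W
k = L/(R·A) = 0.15/(0.1578×37.6)

k ≈ 0.0253 W/(m·K)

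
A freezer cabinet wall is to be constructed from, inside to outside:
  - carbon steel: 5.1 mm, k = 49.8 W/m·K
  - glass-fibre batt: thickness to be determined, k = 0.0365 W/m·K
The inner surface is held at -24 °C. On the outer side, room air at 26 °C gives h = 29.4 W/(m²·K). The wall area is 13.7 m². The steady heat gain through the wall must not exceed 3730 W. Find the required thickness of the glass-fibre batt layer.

Thermal resistances in series:
R_carbon steel = L/(kA) = 0.0051/(49.8×13.7) = 7.475×10^-6 K/W
R_outer film = 1/(h_o·A) = 1/(29.4×13.7) = 0.002483 K/W
Sum of the known resistances R_other = 0.00249 K/W
Required total resistance R_tot = ΔT/Q_allow = 50/3730 = 0.0134 K/W
R_glass-fibre batt = R_tot − R_other = 0.01091 K/W
L = R·k·A = 0.01091×0.0365×13.7

L ≈ 5.46 mm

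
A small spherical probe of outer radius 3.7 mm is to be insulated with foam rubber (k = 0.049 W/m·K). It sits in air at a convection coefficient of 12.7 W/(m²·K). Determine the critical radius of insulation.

r_cr ≈ 7.72 mm

For a sphere r_cr = 2k/h = 2×0.049/12.7
r_cr = 7.72 mm; since the bare radius (3.7 mm) is below r_cr, adding a thin layer of insulation will *increase* heat loss.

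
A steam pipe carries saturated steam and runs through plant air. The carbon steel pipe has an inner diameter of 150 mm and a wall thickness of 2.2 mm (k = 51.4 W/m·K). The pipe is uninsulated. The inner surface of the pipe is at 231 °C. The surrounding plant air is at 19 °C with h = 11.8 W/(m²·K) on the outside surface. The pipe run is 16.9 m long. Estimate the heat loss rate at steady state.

Q ≈ 20500 W

Treating each annulus and film as a series resistance:
R_carbon steel pipe wall = ln(77.2/75)/(2π×51.4×16.9) = 5.297×10^-6 K/W
R_outer film = 1/(h_o·2πr_oL) = 1/(11.8×2π×0.0772×16.9) = 0.01034 K/W
R_total = 0.01034 K/W
Q = ΔT/R_total = 212/0.01034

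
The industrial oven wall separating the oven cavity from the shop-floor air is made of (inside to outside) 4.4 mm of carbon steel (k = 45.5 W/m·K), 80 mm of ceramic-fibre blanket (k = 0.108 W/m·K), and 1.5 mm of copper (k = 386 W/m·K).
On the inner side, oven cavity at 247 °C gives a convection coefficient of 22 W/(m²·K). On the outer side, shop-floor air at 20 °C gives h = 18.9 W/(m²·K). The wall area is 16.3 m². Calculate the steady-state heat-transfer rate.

Q ≈ 4410 W

Model the wall as resistances in series:
R_inner film = 1/(h_i·A) = 1/(22×16.3) = 0.002789 K/W
R_carbon steel = L/(kA) = 0.0044/(45.5×16.3) = 5.933×10^-6 K/W
R_ceramic-fibre blanket = L/(kA) = 0.08/(0.108×16.3) = 0.04544 K/W
R_copper = L/(kA) = 0.0015/(386×16.3) = 2.384×10^-7 K/W
R_outer film = 1/(h_o·A) = 1/(18.9×16.3) = 0.003246 K/W
R_total = 0.05149 K/W
Q = ΔT / R_total = 227 / 0.05149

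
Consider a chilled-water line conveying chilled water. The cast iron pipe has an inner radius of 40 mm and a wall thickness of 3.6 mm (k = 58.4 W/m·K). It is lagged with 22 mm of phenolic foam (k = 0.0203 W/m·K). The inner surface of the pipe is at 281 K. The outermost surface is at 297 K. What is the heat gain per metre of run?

Cylindrical conduction, so R = ln(r₂/r₁)/(2πkL) per layer, in series:
R_cast iron pipe wall = ln(43.6/40)/(2π×58.4×1) = 2.349×10^-4 K/W
R_phenolic foam = ln(65.6/43.6)/(2π×0.0203×1) = 3.203 K/W
R_total = 3.203 K/W
Q = ΔT/R_total = 16/3.203

q′ ≈ 5 W/m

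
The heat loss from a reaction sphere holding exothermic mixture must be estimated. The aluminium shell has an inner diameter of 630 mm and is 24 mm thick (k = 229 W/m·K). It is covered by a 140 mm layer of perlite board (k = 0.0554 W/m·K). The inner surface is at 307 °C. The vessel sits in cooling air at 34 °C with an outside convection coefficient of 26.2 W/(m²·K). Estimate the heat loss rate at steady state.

Q ≈ 218 W

Radial (spherical) resistances in series:
R_aluminium shell = (1/0.315 − 1/0.339)/(4π×229) = 7.81×10^-5 K/W
R_perlite board = (1/0.339 − 1/0.479)/(4π×0.0554) = 1.238 K/W
R_outer film = 1/(h·4πr_o²) = 1/(26.2×4π×0.479²) = 0.01324 K/W
R_total = 1.252 K/W
Q = ΔT/R_total = 273/1.252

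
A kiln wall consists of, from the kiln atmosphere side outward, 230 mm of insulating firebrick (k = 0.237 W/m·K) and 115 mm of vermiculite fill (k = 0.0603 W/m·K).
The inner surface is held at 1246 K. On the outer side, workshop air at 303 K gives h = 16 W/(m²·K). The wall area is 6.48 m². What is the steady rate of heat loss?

Q ≈ 2080 W

Thermal resistances in series:
R_insulating firebrick = L/(kA) = 0.23/(0.237×6.48) = 0.1498 K/W
R_vermiculite fill = L/(kA) = 0.115/(0.0603×6.48) = 0.2943 K/W
R_outer film = 1/(h_o·A) = 1/(16×6.48) = 0.009645 K/W
R_total = 0.4537 K/W
Q = ΔT / R_total = 943 / 0.4537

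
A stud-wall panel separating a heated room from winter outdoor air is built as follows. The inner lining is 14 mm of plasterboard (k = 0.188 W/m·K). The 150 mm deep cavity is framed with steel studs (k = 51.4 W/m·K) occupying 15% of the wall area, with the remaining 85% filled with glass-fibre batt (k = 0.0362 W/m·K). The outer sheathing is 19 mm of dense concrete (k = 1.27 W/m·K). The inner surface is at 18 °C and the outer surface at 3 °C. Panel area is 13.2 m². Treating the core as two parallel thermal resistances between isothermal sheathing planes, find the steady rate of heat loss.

Sheathing layers in series; stud and cavity paths in parallel between them.
R_inner = 0.014/(0.188×13.2) = 0.005642 K/W
R_stud  = 0.15/(51.4×0.15×13.2) = 0.001474 K/W
R_cav   = 0.15/(0.0362×0.85×13.2) = 0.3693 K/W
1/R_core = 1/R_stud + 1/R_cav → R_core = 0.001468 K/W
R_outer = 0.019/(1.27×13.2) = 0.001133 K/W
R_total = 0.008243 K/W
Q = ΔT/R_total = 15/0.008243

Q ≈ 1820 W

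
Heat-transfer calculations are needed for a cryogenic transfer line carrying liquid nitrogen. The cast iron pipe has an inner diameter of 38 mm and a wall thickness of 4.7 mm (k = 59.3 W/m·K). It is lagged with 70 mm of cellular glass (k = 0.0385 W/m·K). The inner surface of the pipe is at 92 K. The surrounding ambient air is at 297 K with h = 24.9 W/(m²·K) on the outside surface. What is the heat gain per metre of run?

q′ ≈ 35.6 W/m

Radial resistances (cylindrical: R_cond = ln(r_o/r_i)/(2πkL), R_conv = 1/(h·2πrL)):
R_cast iron pipe wall = ln(23.7/19)/(2π×59.3×1) = 5.932×10^-4 K/W
R_cellular glass = ln(93.7/23.7)/(2π×0.0385×1) = 5.683 K/W
R_outer film = 1/(h_o·2πr_oL) = 1/(24.9×2π×0.0937×1) = 0.06822 K/W
R_total = 5.751 K/W
Q = ΔT/R_total = 205/5.751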